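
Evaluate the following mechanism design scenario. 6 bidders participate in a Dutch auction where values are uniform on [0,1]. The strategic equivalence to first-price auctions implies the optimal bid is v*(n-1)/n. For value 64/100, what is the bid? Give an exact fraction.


Step 1: Dutch auctions are strategically equivalent to first-price auctions
Step 2: The equilibrium bid is b(v) = v*(n-1)/n
Step 3: b = 16/25 * 5/6
Step 4: b = 8/15

8/15


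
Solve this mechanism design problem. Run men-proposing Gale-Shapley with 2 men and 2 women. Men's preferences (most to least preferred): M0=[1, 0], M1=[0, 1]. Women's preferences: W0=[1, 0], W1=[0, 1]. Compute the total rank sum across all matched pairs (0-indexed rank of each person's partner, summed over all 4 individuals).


Step 1: Run Gale-Shapley (men propose, women hold best offer):
  M0 proposes to W1; she accepts
  M1 proposes to W0; she accepts
Step 2: Final matching: W0-M1, W1-M0
Step 3: 0-indexed ranks (man's rank of his match, then woman's): 0 + 0 + 0 + 0
Step 4: Total rank sum = 0

0


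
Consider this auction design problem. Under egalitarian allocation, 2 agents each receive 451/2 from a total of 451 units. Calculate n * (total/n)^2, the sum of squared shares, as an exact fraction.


Step 1: Each agent's share = 451/2
Step 2: Square of each share = (451/2)^2 = 203401/4
Step 3: Sum of squares = 2 * 203401/4 = 203401/2

203401/2


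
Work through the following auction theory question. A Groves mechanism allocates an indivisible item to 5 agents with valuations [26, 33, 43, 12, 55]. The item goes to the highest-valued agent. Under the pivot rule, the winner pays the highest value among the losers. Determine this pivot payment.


Step 1: The efficient winner is agent 4 with value 55
Step 2: Other agents' values: [26, 33, 43, 12]
Step 3: Pivot payment = max(others) = 43
Step 4: The winner pays 43

43


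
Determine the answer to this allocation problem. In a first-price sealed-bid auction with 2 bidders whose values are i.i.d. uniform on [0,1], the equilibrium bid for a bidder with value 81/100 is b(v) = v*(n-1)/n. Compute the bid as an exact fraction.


Step 1: The symmetric BNE bidding function is b(v) = v * (n-1) / n
Step 2: Substitute v = 81/100 and n = 2
Step 3: b = 81/100 * 1/2
Step 4: b = 81/200

81/200


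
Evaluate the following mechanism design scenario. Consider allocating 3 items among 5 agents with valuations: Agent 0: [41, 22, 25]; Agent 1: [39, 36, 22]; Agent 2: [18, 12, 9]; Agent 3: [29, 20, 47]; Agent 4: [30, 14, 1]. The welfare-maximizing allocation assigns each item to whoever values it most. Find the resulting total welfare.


Step 1: For each item, find the maximum value among all agents.
Step 2: Item 0 -> Agent 0 (value 41)
Step 3: Item 1 -> Agent 1 (value 36)
Step 4: Item 2 -> Agent 3 (value 47)
Step 5: Total welfare = 41 + 36 + 47 = 124

124


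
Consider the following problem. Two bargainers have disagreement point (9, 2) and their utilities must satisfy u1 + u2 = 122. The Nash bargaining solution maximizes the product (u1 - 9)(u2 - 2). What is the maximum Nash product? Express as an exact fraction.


Step 1: The Nash solution splits surplus symmetrically above the disagreement point
Step 2: u1 = (total + d1 - d2)/2 = (122 + 9 - 2)/2 = 129/2
Step 3: u2 = (total - d1 + d2)/2 = (122 - 9 + 2)/2 = 115/2
Step 4: Nash product = (129/2 - 9) * (115/2 - 2)
Step 5: = 111/2 * 111/2 = 12321/4

12321/4


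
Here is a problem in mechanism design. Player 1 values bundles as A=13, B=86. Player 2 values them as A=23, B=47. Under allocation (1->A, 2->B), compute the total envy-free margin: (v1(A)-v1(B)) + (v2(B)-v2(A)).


Step 1: Player 1's margin = v1(A) - v1(B) = 13 - 86 = -73
Step 2: Player 2's margin = v2(B) - v2(A) = 47 - 23 = 24
Step 3: Total margin = -73 + 24 = -49

-49


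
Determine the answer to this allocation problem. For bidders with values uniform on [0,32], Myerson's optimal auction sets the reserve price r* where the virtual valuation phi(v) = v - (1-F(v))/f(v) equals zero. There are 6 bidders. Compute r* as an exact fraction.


Step 1: For U[0,32], F(v) = v/32 and f(v) = 1/32
Step 2: phi(v) = v - (1 - v/32)/(1/32) = v - (32 - v) = 2v - 32
Step 3: Set phi(r*) = 0: 2r* - 32 = 0
Step 4: r* = 32/2 = 16 (the number of bidders n = 6 does not enter)

16


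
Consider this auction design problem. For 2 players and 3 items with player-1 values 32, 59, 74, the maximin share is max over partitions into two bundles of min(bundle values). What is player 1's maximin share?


Step 1: Item values = 32, 59, 74
Step 2: Enumerate all 2-bundle partitions and take the smaller bundle:
  Partition 1: {32} vs {59,74} -> bundles 32, 133; min = 32
  Partition 2: {59} vs {32,74} -> bundles 59, 106; min = 59
  Partition 3: {74} vs {32,59} -> bundles 74, 91; min = 74
Step 3: MMS = max(32, 59, 74) = 74

74


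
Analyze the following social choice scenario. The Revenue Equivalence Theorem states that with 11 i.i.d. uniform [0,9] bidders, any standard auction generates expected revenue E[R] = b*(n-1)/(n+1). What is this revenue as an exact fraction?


Step 1: By Revenue Equivalence, expected revenue = b*(n-1)/(n+1)
Step 2: Substituting n = 11, b = 9
Step 3: Revenue = 9*(11-1)/(11+1) = 9*10/12
Step 4: Revenue = 90/12 = 15/2

15/2


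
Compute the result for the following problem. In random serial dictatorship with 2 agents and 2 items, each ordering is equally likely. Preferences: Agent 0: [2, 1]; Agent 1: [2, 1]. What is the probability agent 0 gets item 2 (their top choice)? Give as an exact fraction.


Step 1: Agent 0 wants item 2
Step 2: There are 2 possible orderings of agents
Step 3: In 1 orderings, agent 0 gets item 2
Step 4: Probability = 1/2

1/2


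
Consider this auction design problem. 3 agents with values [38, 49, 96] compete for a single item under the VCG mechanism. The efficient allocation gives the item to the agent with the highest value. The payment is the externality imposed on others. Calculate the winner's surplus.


Step 1: The winner is the agent with the highest value: agent 2 with value 96
Step 2: Values of other agents: [38, 49]
Step 3: VCG payment = max of others' values = 49
Step 4: Surplus = 96 - 49 = 47

47


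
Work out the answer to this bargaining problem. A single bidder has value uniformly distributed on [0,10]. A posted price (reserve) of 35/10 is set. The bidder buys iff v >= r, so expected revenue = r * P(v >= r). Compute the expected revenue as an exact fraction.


Step 1: Posted price r = 7/2, value support [0,10]
Step 2: P(v >= r) = (10 - 7/2)/10 = 13/20
Step 3: Expected revenue = r * P(v >= r) = 7/2 * 13/20
Step 4: Revenue = 91/40

91/40


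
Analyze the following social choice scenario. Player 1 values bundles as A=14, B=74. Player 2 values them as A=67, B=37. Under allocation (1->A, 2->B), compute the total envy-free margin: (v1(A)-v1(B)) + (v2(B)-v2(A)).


Step 1: Player 1's margin = v1(A) - v1(B) = 14 - 74 = -60
Step 2: Player 2's margin = v2(B) - v2(A) = 37 - 67 = -30
Step 3: Total margin = -60 + -30 = -90

-90


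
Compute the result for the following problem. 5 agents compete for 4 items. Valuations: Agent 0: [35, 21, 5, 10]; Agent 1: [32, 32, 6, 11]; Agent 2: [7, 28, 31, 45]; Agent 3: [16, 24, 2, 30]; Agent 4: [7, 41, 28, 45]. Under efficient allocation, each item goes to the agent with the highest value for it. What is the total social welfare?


Step 1: For each item, find the maximum value among all agents.
Step 2: Item 0 -> Agent 0 (value 35)
Step 3: Item 1 -> Agent 4 (value 41)
Step 4: Item 2 -> Agent 2 (value 31)
Step 5: Item 3 -> Agent 2 (value 45)
Step 6: Total welfare = 35 + 41 + 31 + 45 = 152

152


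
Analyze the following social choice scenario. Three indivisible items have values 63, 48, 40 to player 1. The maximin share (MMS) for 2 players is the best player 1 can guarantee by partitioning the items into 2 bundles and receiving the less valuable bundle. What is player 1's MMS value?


Step 1: Item values = 63, 48, 40
Step 2: Enumerate all 2-bundle partitions and take the smaller bundle:
  Partition 1: {63} vs {48,40} -> bundles 63, 88; min = 63
  Partition 2: {48} vs {63,40} -> bundles 48, 103; min = 48
  Partition 3: {40} vs {63,48} -> bundles 40, 111; min = 40
Step 3: MMS = max(63, 48, 40) = 63

63


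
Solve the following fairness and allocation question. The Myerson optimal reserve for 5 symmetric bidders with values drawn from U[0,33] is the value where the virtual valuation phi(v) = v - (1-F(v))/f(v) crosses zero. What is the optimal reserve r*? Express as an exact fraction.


Step 1: For U[0,33], F(v) = v/33 and f(v) = 1/33
Step 2: phi(v) = v - (1 - v/33)/(1/33) = v - (33 - v) = 2v - 33
Step 3: Set phi(r*) = 0: 2r* - 33 = 0
Step 4: r* = 33/2 (the number of bidders n = 5 does not enter)

33/2


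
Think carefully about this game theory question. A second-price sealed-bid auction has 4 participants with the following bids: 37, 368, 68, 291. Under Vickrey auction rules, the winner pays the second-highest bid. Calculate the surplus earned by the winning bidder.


Step 1: Sort bids in descending order: 368, 291, 68, 37
Step 2: The winning bid is the highest: 368
Step 3: The payment equals the second-highest bid: 291
Step 4: Surplus = winner's bid - payment = 368 - 291 = 77

77


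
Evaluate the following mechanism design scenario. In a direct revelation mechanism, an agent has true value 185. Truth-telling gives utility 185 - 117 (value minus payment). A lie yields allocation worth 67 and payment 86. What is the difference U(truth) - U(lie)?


Step 1: U(truth) = value - payment = 185 - 117 = 68
Step 2: U(lie) = allocation - payment = 67 - 86 = -19
Step 3: IC gap = 68 - (-19) = 87

87


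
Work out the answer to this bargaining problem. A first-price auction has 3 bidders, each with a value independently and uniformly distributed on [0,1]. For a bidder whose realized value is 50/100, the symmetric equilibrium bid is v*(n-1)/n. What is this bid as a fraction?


Step 1: The symmetric BNE bidding function is b(v) = v * (n-1) / n
Step 2: Substitute v = 1/2 and n = 3
Step 3: b = 1/2 * 2/3
Step 4: b = 1/3

1/3


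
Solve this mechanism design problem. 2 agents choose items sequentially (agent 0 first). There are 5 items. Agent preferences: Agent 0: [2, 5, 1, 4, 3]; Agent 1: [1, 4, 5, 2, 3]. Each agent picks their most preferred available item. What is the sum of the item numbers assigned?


Step 1: Agent 0 picks item 2
Step 2: Agent 1 picks item 1
Step 3: Sum = 2 + 1 = 3

3


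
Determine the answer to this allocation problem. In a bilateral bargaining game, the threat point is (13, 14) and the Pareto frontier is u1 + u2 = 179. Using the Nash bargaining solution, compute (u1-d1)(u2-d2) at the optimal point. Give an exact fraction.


Step 1: The Nash solution splits surplus symmetrically above the disagreement point
Step 2: u1 = (total + d1 - d2)/2 = (179 + 13 - 14)/2 = 89
Step 3: u2 = (total - d1 + d2)/2 = (179 - 13 + 14)/2 = 90
Step 4: Nash product = (89 - 13) * (90 - 14)
Step 5: = 76 * 76 = 5776

5776


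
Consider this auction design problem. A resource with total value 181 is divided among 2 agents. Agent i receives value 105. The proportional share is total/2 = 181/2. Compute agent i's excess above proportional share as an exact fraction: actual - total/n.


Step 1: Proportional share = 181/2
Step 2: Agent's actual allocation = 105
Step 3: Excess = 105 - 181/2 = 29/2

29/2


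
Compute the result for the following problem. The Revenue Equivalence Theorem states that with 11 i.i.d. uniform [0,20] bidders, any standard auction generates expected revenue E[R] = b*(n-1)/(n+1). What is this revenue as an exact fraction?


Step 1: By Revenue Equivalence, expected revenue = b*(n-1)/(n+1)
Step 2: Substituting n = 11, b = 20
Step 3: Revenue = 20*(11-1)/(11+1) = 20*10/12
Step 4: Revenue = 200/12 = 50/3

50/3


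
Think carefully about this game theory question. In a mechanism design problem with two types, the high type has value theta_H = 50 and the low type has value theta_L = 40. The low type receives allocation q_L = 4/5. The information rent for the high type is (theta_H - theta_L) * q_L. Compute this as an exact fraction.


Step 1: theta_H - theta_L = 50 - 40 = 10
Step 2: Information rent = (theta_H - theta_L) * q_L
Step 3: = 10 * 4/5
Step 4: = 8

8


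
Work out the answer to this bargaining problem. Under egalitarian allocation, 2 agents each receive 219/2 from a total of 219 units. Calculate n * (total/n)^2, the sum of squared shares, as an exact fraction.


Step 1: Each agent's share = 219/2
Step 2: Square of each share = (219/2)^2 = 47961/4
Step 3: Sum of squares = 2 * 47961/4 = 47961/2

47961/2


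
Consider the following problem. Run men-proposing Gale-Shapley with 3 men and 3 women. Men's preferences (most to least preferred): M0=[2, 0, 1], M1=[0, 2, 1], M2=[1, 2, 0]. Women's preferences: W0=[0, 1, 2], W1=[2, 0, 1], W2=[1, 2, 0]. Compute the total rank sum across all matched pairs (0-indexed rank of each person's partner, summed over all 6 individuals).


Step 1: Run Gale-Shapley (men propose, women hold best offer):
  M0 proposes to W2; she accepts
  M1 proposes to W0; she accepts
  M2 proposes to W1; she accepts
Step 2: Final matching: W0-M1, W1-M2, W2-M0
Step 3: 0-indexed ranks (man's rank of his match, then woman's): 0 + 1 + 0 + 0 + 0 + 2
Step 4: Total rank sum = 3

3


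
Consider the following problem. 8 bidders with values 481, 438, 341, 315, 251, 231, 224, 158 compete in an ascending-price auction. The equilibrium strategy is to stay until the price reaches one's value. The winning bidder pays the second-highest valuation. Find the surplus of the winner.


Step 1: Identify the highest value: 481
Step 2: Identify the second-highest value: 438
Step 3: The final price = second-highest value = 438
Step 4: Surplus = 481 - 438 = 43

43


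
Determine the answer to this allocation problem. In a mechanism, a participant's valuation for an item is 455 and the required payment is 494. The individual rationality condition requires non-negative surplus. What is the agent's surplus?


Step 1: Surplus = value - payment = 455 - 494 = -39
Step 2: IR is violated (surplus < 0)

-39


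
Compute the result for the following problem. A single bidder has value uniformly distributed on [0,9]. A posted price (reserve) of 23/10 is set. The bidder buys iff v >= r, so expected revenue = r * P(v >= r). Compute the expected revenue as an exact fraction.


Step 1: Posted price r = 23/10, value support [0,9]
Step 2: P(v >= r) = (9 - 23/10)/9 = 67/90
Step 3: Expected revenue = r * P(v >= r) = 23/10 * 67/90
Step 4: Revenue = 1541/900

1541/900


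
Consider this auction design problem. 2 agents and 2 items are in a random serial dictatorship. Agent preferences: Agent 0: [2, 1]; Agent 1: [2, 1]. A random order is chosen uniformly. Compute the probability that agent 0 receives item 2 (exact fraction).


Step 1: Agent 0 wants item 2
Step 2: There are 2 possible orderings of agents
Step 3: In 1 orderings, agent 0 gets item 2
Step 4: Probability = 1/2

1/2


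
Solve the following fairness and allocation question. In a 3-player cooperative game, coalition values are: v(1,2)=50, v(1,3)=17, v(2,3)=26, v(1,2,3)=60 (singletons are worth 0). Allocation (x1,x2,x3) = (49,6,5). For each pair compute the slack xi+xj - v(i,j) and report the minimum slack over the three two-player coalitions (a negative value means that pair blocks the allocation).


Step 1: Slack for coalition (1,2): x1+x2 - v12 = 55 - 50 = 5
Step 2: Slack for coalition (1,3): x1+x3 - v13 = 54 - 17 = 37
Step 3: Slack for coalition (2,3): x2+x3 - v23 = 11 - 26 = -15
Step 4: Minimum slack = min(5, 37, -15) = -15, attained by (2,3); coalition (2,3) can block (slack < 0), so the allocation is not in the core

-15


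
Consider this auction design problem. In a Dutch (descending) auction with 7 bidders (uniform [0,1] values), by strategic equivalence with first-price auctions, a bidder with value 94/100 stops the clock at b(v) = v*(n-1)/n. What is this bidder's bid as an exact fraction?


Step 1: Dutch auctions are strategically equivalent to first-price auctions
Step 2: The equilibrium bid is b(v) = v*(n-1)/n
Step 3: b = 47/50 * 6/7
Step 4: b = 141/175

141/175


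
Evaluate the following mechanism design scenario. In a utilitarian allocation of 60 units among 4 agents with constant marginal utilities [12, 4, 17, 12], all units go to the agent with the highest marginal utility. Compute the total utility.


Step 1: The marginal utilities are [12, 4, 17, 12]
Step 2: The highest marginal utility is 17
Step 3: All 60 units go to that agent
Step 4: Total utility = 17 * 60 = 1020

1020


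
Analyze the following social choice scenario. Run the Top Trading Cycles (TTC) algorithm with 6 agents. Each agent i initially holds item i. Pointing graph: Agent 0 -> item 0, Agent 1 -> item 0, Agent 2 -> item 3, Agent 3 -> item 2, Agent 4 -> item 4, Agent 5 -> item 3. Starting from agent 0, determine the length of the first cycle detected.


Step 1: Trace the pointer graph from agent 0: 0 -> 0
Step 2: A cycle is detected when we revisit agent 0
Step 3: The cycle is: 0 -> 0
Step 4: Cycle length = 1

1


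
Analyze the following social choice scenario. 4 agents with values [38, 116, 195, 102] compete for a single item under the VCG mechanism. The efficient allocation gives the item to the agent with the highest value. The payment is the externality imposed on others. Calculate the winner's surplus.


Step 1: The winner is the agent with the highest value: agent 2 with value 195
Step 2: Values of other agents: [38, 116, 102]
Step 3: VCG payment = max of others' values = 116
Step 4: Surplus = 195 - 116 = 79

79


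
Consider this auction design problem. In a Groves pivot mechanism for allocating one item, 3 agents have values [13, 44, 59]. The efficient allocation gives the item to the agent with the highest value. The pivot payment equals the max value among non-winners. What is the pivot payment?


Step 1: The efficient winner is agent 2 with value 59
Step 2: Other agents' values: [13, 44]
Step 3: Pivot payment = max(others) = 44
Step 4: The winner pays 44

44


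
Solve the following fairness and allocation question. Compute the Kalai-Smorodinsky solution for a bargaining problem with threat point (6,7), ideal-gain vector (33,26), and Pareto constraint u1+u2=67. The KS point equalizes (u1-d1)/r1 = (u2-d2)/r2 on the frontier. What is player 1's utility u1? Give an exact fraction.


Step 1: At the KS point, (u1-d1)/r1 = (u2-d2)/r2 = t and u1+u2 = 67
Step 2: u1 = d1 + r1*t and u2 = d2 + r2*t, so (d1 + r1*t) + (d2 + r2*t) = 67
Step 3: t = (67 - 6 - 7)/(33 + 26) = 54/59
Step 4: u1 = d1 + r1*t = 6 + 33 * 54/59 = 2136/59
Step 5: (Check: u2 = d2 + r2*t = 1817/59; u1+u2 = 2136/59 + 1817/59 = 67, on the frontier.)

2136/59


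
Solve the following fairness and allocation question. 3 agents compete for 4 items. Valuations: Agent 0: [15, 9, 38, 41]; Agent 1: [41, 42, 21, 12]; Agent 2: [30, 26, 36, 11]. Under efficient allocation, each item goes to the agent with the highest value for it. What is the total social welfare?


Step 1: For each item, find the maximum value among all agents.
Step 2: Item 0 -> Agent 1 (value 41)
Step 3: Item 1 -> Agent 1 (value 42)
Step 4: Item 2 -> Agent 0 (value 38)
Step 5: Item 3 -> Agent 0 (value 41)
Step 6: Total welfare = 41 + 42 + 38 + 41 = 162

162


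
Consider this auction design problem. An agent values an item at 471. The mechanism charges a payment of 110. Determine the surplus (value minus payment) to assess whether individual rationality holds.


Step 1: Surplus = value - payment = 471 - 110 = 361
Step 2: IR is satisfied (surplus >= 0)

361


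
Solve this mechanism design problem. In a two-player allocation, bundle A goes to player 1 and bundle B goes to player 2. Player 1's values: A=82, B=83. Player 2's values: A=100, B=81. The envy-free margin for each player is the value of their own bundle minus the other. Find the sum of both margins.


Step 1: Player 1's margin = v1(A) - v1(B) = 82 - 83 = -1
Step 2: Player 2's margin = v2(B) - v2(A) = 81 - 100 = -19
Step 3: Total margin = -1 + -19 = -20

-20


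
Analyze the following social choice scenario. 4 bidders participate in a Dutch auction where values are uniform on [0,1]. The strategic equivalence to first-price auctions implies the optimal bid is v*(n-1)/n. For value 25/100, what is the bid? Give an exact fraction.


Step 1: Dutch auctions are strategically equivalent to first-price auctions
Step 2: The equilibrium bid is b(v) = v*(n-1)/n
Step 3: b = 1/4 * 3/4
Step 4: b = 3/16

3/16


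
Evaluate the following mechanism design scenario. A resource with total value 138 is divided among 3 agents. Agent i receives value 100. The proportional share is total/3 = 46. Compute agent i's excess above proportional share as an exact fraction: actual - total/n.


Step 1: Proportional share = 138/3 = 46
Step 2: Agent's actual allocation = 100
Step 3: Excess = 100 - 46 = 54

54


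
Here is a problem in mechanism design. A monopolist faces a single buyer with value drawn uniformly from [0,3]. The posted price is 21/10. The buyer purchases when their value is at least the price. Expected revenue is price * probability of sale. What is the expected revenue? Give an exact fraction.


Step 1: Posted price r = 21/10, value support [0,3]
Step 2: P(v >= r) = (3 - 21/10)/3 = 3/10
Step 3: Expected revenue = r * P(v >= r) = 21/10 * 3/10
Step 4: Revenue = 63/100

63/100


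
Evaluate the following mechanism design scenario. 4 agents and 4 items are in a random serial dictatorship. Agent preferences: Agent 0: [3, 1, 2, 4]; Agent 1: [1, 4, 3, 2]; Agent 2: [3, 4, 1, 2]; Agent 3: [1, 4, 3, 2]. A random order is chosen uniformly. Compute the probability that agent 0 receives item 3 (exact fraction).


Step 1: Agent 0 wants item 3
Step 2: There are 24 possible orderings of agents
Step 3: In 12 orderings, agent 0 gets item 3
Step 4: Probability = 12/24 = 1/2

1/2


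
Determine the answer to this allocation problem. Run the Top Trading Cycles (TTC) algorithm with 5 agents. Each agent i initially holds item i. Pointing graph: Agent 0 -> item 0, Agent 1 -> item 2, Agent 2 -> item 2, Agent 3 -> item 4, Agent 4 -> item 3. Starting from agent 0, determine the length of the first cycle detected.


Step 1: Trace the pointer graph from agent 0: 0 -> 0
Step 2: A cycle is detected when we revisit agent 0
Step 3: The cycle is: 0 -> 0
Step 4: Cycle length = 1

1


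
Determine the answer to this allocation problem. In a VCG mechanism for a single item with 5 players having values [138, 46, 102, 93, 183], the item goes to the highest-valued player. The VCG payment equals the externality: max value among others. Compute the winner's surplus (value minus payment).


Step 1: The winner is the agent with the highest value: agent 4 with value 183
Step 2: Values of other agents: [138, 46, 102, 93]
Step 3: VCG payment = max of others' values = 138
Step 4: Surplus = 183 - 138 = 45

45


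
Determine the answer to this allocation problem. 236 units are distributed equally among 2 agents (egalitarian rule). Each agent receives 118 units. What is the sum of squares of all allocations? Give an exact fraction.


Step 1: Each agent's share = 236/2 = 118
Step 2: Square of each share = (118)^2 = 13924
Step 3: Sum of squares = 2 * 13924 = 27848

27848


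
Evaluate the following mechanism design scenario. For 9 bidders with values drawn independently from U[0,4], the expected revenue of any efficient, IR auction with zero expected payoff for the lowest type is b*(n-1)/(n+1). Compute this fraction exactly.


Step 1: By Revenue Equivalence, expected revenue = b*(n-1)/(n+1)
Step 2: Substituting n = 9, b = 4
Step 3: Revenue = 4*(9-1)/(9+1) = 4*8/10
Step 4: Revenue = 32/10 = 16/5

16/5


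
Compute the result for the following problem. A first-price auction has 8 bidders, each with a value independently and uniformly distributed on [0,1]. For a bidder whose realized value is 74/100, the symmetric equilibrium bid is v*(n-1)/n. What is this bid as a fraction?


Step 1: The symmetric BNE bidding function is b(v) = v * (n-1) / n
Step 2: Substitute v = 37/50 and n = 8
Step 3: b = 37/50 * 7/8
Step 4: b = 259/400

259/400


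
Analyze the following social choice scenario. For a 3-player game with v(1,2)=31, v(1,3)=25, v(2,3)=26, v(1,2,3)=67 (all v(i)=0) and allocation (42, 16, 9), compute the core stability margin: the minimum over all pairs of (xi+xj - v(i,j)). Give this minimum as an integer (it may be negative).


Step 1: Slack for coalition (1,2): x1+x2 - v12 = 58 - 31 = 27
Step 2: Slack for coalition (1,3): x1+x3 - v13 = 51 - 25 = 26
Step 3: Slack for coalition (2,3): x2+x3 - v23 = 25 - 26 = -1
Step 4: Minimum slack = min(27, 26, -1) = -1, attained by (2,3); coalition (2,3) can block (slack < 0), so the allocation is not in the core

-1


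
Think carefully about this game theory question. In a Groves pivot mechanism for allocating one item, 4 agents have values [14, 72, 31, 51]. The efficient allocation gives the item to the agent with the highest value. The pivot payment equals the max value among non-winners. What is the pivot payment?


Step 1: The efficient winner is agent 1 with value 72
Step 2: Other agents' values: [14, 31, 51]
Step 3: Pivot payment = max(others) = 51
Step 4: The winner pays 51

51


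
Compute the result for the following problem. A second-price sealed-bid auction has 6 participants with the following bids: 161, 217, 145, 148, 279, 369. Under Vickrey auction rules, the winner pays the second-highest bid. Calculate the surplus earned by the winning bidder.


Step 1: Sort bids in descending order: 369, 279, 217, 161, 148, 145
Step 2: The winning bid is the highest: 369
Step 3: The payment equals the second-highest bid: 279
Step 4: Surplus = winner's bid - payment = 369 - 279 = 90

90


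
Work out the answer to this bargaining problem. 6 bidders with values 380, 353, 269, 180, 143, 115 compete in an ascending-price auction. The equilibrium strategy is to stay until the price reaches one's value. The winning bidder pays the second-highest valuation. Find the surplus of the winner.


Step 1: Identify the highest value: 380
Step 2: Identify the second-highest value: 353
Step 3: The final price = second-highest value = 353
Step 4: Surplus = 380 - 353 = 27

27


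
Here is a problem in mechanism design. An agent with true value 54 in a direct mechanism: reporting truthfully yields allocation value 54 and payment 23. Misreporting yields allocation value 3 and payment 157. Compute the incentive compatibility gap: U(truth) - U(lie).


Step 1: U(truth) = value - payment = 54 - 23 = 31
Step 2: U(lie) = allocation - payment = 3 - 157 = -154
Step 3: IC gap = 31 - (-154) = 185

185


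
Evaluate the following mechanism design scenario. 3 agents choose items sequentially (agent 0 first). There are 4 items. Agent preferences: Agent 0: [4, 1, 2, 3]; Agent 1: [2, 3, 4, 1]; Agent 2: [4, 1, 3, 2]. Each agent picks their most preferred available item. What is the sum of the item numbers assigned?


Step 1: Agent 0 picks item 4
Step 2: Agent 1 picks item 2
Step 3: Agent 2 picks item 1
Step 4: Sum = 4 + 2 + 1 = 7

7


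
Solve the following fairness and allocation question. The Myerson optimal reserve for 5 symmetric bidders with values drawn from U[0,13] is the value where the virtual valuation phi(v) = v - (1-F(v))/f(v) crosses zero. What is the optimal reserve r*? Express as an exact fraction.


Step 1: For U[0,13], F(v) = v/13 and f(v) = 1/13
Step 2: phi(v) = v - (1 - v/13)/(1/13) = v - (13 - v) = 2v - 13
Step 3: Set phi(r*) = 0: 2r* - 13 = 0
Step 4: r* = 13/2 (the number of bidders n = 5 does not enter)

13/2


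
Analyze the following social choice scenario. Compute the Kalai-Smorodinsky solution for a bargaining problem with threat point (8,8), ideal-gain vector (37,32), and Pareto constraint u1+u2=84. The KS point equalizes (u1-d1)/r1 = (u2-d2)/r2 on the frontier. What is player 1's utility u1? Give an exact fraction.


Step 1: At the KS point, (u1-d1)/r1 = (u2-d2)/r2 = t and u1+u2 = 84
Step 2: u1 = d1 + r1*t and u2 = d2 + r2*t, so (d1 + r1*t) + (d2 + r2*t) = 84
Step 3: t = (84 - 8 - 8)/(37 + 32) = 68/69
Step 4: u1 = d1 + r1*t = 8 + 37 * 68/69 = 3068/69
Step 5: (Check: u2 = d2 + r2*t = 2728/69; u1+u2 = 3068/69 + 2728/69 = 84, on the frontier.)

3068/69


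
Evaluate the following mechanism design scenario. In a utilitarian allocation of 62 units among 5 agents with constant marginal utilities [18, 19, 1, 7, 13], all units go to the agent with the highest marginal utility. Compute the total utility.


Step 1: The marginal utilities are [18, 19, 1, 7, 13]
Step 2: The highest marginal utility is 19
Step 3: All 62 units go to that agent
Step 4: Total utility = 19 * 62 = 1178

1178


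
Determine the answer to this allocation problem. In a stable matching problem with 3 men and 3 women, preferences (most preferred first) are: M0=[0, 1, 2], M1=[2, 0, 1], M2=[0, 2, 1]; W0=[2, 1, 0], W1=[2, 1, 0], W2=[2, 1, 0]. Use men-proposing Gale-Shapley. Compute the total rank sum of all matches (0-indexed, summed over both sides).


Step 1: Run Gale-Shapley (men propose, women hold best offer):
  M0 proposes to W0; she accepts
  M1 proposes to W2; she accepts
  M2 proposes to W0; she switches from M0
  M0 proposes to W1; she accepts
Step 2: Final matching: W0-M2, W1-M0, W2-M1
Step 3: 0-indexed ranks (man's rank of his match, then woman's): 0 + 0 + 1 + 2 + 0 + 1
Step 4: Total rank sum = 4

4


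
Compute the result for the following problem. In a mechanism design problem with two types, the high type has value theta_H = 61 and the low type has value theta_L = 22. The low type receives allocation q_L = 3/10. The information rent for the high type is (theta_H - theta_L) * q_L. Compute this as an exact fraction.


Step 1: theta_H - theta_L = 61 - 22 = 39
Step 2: Information rent = (theta_H - theta_L) * q_L
Step 3: = 39 * 3/10
Step 4: = 117/10

117/10


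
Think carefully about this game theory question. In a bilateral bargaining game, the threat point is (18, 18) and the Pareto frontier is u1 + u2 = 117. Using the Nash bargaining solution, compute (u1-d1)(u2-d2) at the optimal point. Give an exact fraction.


Step 1: The Nash solution splits surplus symmetrically above the disagreement point
Step 2: u1 = (total + d1 - d2)/2 = (117 + 18 - 18)/2 = 117/2
Step 3: u2 = (total - d1 + d2)/2 = (117 - 18 + 18)/2 = 117/2
Step 4: Nash product = (117/2 - 18) * (117/2 - 18)
Step 5: = 81/2 * 81/2 = 6561/4

6561/4


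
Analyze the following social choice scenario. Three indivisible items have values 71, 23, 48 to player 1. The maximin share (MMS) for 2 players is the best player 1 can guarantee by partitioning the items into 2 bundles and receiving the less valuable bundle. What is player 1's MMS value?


Step 1: Item values = 71, 23, 48
Step 2: Enumerate all 2-bundle partitions and take the smaller bundle:
  Partition 1: {71} vs {23,48} -> bundles 71, 71; min = 71
  Partition 2: {23} vs {71,48} -> bundles 23, 119; min = 23
  Partition 3: {48} vs {71,23} -> bundles 48, 94; min = 48
Step 3: MMS = max(71, 23, 48) = 71

71


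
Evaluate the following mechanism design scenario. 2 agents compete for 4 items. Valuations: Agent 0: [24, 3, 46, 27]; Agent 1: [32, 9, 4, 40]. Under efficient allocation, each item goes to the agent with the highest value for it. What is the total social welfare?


Step 1: For each item, find the maximum value among all agents.
Step 2: Item 0 -> Agent 1 (value 32)
Step 3: Item 1 -> Agent 1 (value 9)
Step 4: Item 2 -> Agent 0 (value 46)
Step 5: Item 3 -> Agent 1 (value 40)
Step 6: Total welfare = 32 + 9 + 46 + 40 = 127

127


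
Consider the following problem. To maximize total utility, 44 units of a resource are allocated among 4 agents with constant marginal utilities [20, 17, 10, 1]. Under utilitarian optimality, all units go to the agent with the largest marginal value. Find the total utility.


Step 1: The marginal utilities are [20, 17, 10, 1]
Step 2: The highest marginal utility is 20
Step 3: All 44 units go to that agent
Step 4: Total utility = 20 * 44 = 880

880


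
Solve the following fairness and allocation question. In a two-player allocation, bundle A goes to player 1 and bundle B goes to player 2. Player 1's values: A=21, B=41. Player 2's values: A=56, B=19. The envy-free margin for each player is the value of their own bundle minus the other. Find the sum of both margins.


Step 1: Player 1's margin = v1(A) - v1(B) = 21 - 41 = -20
Step 2: Player 2's margin = v2(B) - v2(A) = 19 - 56 = -37
Step 3: Total margin = -20 + -37 = -57

-57


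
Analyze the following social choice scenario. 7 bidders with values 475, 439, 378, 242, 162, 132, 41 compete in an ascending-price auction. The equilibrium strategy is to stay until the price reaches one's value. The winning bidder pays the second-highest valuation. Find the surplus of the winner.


Step 1: Identify the highest value: 475
Step 2: Identify the second-highest value: 439
Step 3: The final price = second-highest value = 439
Step 4: Surplus = 475 - 439 = 36

36


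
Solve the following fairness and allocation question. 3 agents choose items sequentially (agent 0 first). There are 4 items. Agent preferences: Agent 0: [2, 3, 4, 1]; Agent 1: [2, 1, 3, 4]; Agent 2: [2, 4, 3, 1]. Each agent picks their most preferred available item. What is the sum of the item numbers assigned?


Step 1: Agent 0 picks item 2
Step 2: Agent 1 picks item 1
Step 3: Agent 2 picks item 4
Step 4: Sum = 2 + 1 + 4 = 7

7


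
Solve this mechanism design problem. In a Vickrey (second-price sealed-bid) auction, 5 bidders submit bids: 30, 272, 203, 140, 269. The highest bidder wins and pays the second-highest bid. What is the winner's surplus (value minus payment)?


Step 1: Sort bids in descending order: 272, 269, 203, 140, 30
Step 2: The winning bid is the highest: 272
Step 3: The payment equals the second-highest bid: 269
Step 4: Surplus = winner's bid - payment = 272 - 269 = 3

3


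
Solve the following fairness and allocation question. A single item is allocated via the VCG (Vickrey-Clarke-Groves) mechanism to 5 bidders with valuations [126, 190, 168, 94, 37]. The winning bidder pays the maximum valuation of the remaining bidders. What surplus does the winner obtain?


Step 1: The winner is the agent with the highest value: agent 1 with value 190
Step 2: Values of other agents: [126, 168, 94, 37]
Step 3: VCG payment = max of others' values = 168
Step 4: Surplus = 190 - 168 = 22

22


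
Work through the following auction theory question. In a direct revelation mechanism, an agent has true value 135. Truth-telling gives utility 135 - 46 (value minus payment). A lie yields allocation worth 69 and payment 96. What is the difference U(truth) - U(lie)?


Step 1: U(truth) = value - payment = 135 - 46 = 89
Step 2: U(lie) = allocation - payment = 69 - 96 = -27
Step 3: IC gap = 89 - (-27) = 116

116


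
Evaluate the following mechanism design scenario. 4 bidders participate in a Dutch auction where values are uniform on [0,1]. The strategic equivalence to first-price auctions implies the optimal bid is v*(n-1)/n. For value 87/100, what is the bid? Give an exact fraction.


Step 1: Dutch auctions are strategically equivalent to first-price auctions
Step 2: The equilibrium bid is b(v) = v*(n-1)/n
Step 3: b = 87/100 * 3/4
Step 4: b = 261/400

261/400


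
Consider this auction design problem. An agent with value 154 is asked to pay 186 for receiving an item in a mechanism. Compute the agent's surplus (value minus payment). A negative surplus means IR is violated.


Step 1: Surplus = value - payment = 154 - 186 = -32
Step 2: IR is violated (surplus < 0)

-32


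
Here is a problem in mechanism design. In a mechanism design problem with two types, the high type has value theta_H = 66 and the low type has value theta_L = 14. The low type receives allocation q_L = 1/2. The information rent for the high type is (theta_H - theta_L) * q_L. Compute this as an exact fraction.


Step 1: theta_H - theta_L = 66 - 14 = 52
Step 2: Information rent = (theta_H - theta_L) * q_L
Step 3: = 52 * 1/2
Step 4: = 26

26


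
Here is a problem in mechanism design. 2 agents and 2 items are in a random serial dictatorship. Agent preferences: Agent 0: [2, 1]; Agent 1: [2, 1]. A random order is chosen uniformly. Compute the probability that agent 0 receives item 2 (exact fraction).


Step 1: Agent 0 wants item 2
Step 2: There are 2 possible orderings of agents
Step 3: In 1 orderings, agent 0 gets item 2
Step 4: Probability = 1/2

1/2


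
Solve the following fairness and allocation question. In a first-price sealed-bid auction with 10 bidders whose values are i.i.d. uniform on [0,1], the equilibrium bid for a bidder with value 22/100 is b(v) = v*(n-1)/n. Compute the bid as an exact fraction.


Step 1: The symmetric BNE bidding function is b(v) = v * (n-1) / n
Step 2: Substitute v = 11/50 and n = 10
Step 3: b = 11/50 * 9/10
Step 4: b = 99/500

99/500


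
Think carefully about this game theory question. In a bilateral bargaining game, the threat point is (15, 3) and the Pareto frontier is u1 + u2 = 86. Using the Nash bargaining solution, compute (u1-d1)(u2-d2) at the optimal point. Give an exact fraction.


Step 1: The Nash solution splits surplus symmetrically above the disagreement point
Step 2: u1 = (total + d1 - d2)/2 = (86 + 15 - 3)/2 = 49
Step 3: u2 = (total - d1 + d2)/2 = (86 - 15 + 3)/2 = 37
Step 4: Nash product = (49 - 15) * (37 - 3)
Step 5: = 34 * 34 = 1156

1156


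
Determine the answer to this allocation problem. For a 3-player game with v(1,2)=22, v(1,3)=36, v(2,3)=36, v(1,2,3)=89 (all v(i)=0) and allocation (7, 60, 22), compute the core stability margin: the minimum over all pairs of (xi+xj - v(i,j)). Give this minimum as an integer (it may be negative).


Step 1: Slack for coalition (1,2): x1+x2 - v12 = 67 - 22 = 45
Step 2: Slack for coalition (1,3): x1+x3 - v13 = 29 - 36 = -7
Step 3: Slack for coalition (2,3): x2+x3 - v23 = 82 - 36 = 46
Step 4: Minimum slack = min(45, -7, 46) = -7, attained by (1,3); coalition (1,3) can block (slack < 0), so the allocation is not in the core

-7


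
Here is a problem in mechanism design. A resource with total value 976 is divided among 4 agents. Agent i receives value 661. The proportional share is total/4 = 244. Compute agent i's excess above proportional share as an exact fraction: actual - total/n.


Step 1: Proportional share = 976/4 = 244
Step 2: Agent's actual allocation = 661
Step 3: Excess = 661 - 244 = 417

417


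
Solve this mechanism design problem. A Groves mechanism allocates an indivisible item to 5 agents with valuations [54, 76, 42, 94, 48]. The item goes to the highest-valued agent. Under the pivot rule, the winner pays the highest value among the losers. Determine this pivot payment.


Step 1: The efficient winner is agent 3 with value 94
Step 2: Other agents' values: [54, 76, 42, 48]
Step 3: Pivot payment = max(others) = 76
Step 4: The winner pays 76

76


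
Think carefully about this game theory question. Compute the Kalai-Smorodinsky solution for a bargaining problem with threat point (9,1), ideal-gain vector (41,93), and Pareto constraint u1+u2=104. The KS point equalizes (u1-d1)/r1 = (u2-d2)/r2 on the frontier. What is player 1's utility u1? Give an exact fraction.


Step 1: At the KS point, (u1-d1)/r1 = (u2-d2)/r2 = t and u1+u2 = 104
Step 2: u1 = d1 + r1*t and u2 = d2 + r2*t, so (d1 + r1*t) + (d2 + r2*t) = 104
Step 3: t = (104 - 9 - 1)/(41 + 93) = 94/134 = 47/67
Step 4: u1 = d1 + r1*t = 9 + 41 * 47/67 = 2530/67
Step 5: (Check: u2 = d2 + r2*t = 4438/67; u1+u2 = 2530/67 + 4438/67 = 104, on the frontier.)

2530/67


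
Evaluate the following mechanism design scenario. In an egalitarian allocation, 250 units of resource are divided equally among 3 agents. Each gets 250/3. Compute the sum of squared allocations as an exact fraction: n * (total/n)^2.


Step 1: Each agent's share = 250/3
Step 2: Square of each share = (250/3)^2 = 62500/9
Step 3: Sum of squares = 3 * 62500/9 = 62500/3

62500/3
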